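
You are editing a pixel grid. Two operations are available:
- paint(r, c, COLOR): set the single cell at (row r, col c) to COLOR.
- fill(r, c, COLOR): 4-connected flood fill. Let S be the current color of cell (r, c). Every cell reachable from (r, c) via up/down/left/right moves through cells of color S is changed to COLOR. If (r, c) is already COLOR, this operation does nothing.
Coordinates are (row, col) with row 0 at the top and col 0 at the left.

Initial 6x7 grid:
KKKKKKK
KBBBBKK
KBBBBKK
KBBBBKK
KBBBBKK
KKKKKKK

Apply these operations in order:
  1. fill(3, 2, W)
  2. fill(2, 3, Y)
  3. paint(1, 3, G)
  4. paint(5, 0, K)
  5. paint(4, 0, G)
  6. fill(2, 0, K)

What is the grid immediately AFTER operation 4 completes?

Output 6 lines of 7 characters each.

Answer: KKKKKKK
KYYGYKK
KYYYYKK
KYYYYKK
KYYYYKK
KKKKKKK

Derivation:
After op 1 fill(3,2,W) [16 cells changed]:
KKKKKKK
KWWWWKK
KWWWWKK
KWWWWKK
KWWWWKK
KKKKKKK
After op 2 fill(2,3,Y) [16 cells changed]:
KKKKKKK
KYYYYKK
KYYYYKK
KYYYYKK
KYYYYKK
KKKKKKK
After op 3 paint(1,3,G):
KKKKKKK
KYYGYKK
KYYYYKK
KYYYYKK
KYYYYKK
KKKKKKK
After op 4 paint(5,0,K):
KKKKKKK
KYYGYKK
KYYYYKK
KYYYYKK
KYYYYKK
KKKKKKK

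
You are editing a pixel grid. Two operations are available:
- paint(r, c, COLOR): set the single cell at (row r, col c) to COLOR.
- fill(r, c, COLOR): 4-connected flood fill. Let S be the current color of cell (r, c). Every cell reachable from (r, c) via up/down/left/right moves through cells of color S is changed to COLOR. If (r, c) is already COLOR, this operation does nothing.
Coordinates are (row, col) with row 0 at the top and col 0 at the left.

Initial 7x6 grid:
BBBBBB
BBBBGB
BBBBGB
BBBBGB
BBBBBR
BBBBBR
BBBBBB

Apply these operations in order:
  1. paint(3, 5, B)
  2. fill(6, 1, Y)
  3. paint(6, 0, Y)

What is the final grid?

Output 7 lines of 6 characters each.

Answer: YYYYYY
YYYYGY
YYYYGY
YYYYGY
YYYYYR
YYYYYR
YYYYYY

Derivation:
After op 1 paint(3,5,B):
BBBBBB
BBBBGB
BBBBGB
BBBBGB
BBBBBR
BBBBBR
BBBBBB
After op 2 fill(6,1,Y) [37 cells changed]:
YYYYYY
YYYYGY
YYYYGY
YYYYGY
YYYYYR
YYYYYR
YYYYYY
After op 3 paint(6,0,Y):
YYYYYY
YYYYGY
YYYYGY
YYYYGY
YYYYYR
YYYYYR
YYYYYY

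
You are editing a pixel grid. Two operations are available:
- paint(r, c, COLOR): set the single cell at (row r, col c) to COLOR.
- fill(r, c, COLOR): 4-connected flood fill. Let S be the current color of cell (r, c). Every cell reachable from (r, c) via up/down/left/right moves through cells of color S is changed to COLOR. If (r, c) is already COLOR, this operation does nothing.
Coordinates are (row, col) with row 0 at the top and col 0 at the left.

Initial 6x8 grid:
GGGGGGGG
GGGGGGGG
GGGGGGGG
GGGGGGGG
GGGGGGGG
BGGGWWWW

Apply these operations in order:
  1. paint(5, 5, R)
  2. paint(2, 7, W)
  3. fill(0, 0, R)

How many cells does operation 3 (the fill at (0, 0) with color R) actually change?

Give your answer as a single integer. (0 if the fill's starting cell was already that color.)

Answer: 42

Derivation:
After op 1 paint(5,5,R):
GGGGGGGG
GGGGGGGG
GGGGGGGG
GGGGGGGG
GGGGGGGG
BGGGWRWW
After op 2 paint(2,7,W):
GGGGGGGG
GGGGGGGG
GGGGGGGW
GGGGGGGG
GGGGGGGG
BGGGWRWW
After op 3 fill(0,0,R) [42 cells changed]:
RRRRRRRR
RRRRRRRR
RRRRRRRW
RRRRRRRR
RRRRRRRR
BRRRWRWW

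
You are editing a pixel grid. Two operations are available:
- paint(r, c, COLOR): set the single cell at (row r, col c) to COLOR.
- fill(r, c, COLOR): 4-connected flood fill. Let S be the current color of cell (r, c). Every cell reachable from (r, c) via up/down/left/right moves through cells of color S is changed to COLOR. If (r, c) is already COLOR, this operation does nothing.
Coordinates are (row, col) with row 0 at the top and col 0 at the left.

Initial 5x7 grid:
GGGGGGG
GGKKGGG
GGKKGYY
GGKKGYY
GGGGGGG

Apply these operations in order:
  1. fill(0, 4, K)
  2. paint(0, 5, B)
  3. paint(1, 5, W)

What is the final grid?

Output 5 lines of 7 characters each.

Answer: KKKKKBK
KKKKKWK
KKKKKYY
KKKKKYY
KKKKKKK

Derivation:
After op 1 fill(0,4,K) [25 cells changed]:
KKKKKKK
KKKKKKK
KKKKKYY
KKKKKYY
KKKKKKK
After op 2 paint(0,5,B):
KKKKKBK
KKKKKKK
KKKKKYY
KKKKKYY
KKKKKKK
After op 3 paint(1,5,W):
KKKKKBK
KKKKKWK
KKKKKYY
KKKKKYY
KKKKKKK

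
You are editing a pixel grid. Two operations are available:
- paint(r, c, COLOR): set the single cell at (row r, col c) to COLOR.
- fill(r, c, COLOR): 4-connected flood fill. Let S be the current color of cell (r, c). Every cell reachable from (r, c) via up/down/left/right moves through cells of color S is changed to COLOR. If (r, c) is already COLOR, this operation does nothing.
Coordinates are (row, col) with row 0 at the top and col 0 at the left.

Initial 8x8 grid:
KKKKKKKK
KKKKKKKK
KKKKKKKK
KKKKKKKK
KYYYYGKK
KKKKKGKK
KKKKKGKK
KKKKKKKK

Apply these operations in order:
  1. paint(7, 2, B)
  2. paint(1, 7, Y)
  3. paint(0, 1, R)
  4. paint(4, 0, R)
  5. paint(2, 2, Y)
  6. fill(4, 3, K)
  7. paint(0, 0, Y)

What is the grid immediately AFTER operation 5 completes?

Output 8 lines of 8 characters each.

Answer: KRKKKKKK
KKKKKKKY
KKYKKKKK
KKKKKKKK
RYYYYGKK
KKKKKGKK
KKKKKGKK
KKBKKKKK

Derivation:
After op 1 paint(7,2,B):
KKKKKKKK
KKKKKKKK
KKKKKKKK
KKKKKKKK
KYYYYGKK
KKKKKGKK
KKKKKGKK
KKBKKKKK
After op 2 paint(1,7,Y):
KKKKKKKK
KKKKKKKY
KKKKKKKK
KKKKKKKK
KYYYYGKK
KKKKKGKK
KKKKKGKK
KKBKKKKK
After op 3 paint(0,1,R):
KRKKKKKK
KKKKKKKY
KKKKKKKK
KKKKKKKK
KYYYYGKK
KKKKKGKK
KKKKKGKK
KKBKKKKK
After op 4 paint(4,0,R):
KRKKKKKK
KKKKKKKY
KKKKKKKK
KKKKKKKK
RYYYYGKK
KKKKKGKK
KKKKKGKK
KKBKKKKK
After op 5 paint(2,2,Y):
KRKKKKKK
KKKKKKKY
KKYKKKKK
KKKKKKKK
RYYYYGKK
KKKKKGKK
KKKKKGKK
KKBKKKKK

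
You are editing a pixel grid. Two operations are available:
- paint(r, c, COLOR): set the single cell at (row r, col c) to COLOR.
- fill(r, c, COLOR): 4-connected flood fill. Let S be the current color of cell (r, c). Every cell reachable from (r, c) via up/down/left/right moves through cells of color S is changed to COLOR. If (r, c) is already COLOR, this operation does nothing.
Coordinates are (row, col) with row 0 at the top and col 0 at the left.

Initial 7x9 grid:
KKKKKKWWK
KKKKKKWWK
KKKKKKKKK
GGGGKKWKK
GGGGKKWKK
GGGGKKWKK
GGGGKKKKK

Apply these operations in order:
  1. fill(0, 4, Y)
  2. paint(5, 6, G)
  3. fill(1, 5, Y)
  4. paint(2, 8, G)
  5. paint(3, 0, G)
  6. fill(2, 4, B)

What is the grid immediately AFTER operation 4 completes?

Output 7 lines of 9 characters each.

After op 1 fill(0,4,Y) [40 cells changed]:
YYYYYYWWY
YYYYYYWWY
YYYYYYYYY
GGGGYYWYY
GGGGYYWYY
GGGGYYWYY
GGGGYYYYY
After op 2 paint(5,6,G):
YYYYYYWWY
YYYYYYWWY
YYYYYYYYY
GGGGYYWYY
GGGGYYWYY
GGGGYYGYY
GGGGYYYYY
After op 3 fill(1,5,Y) [0 cells changed]:
YYYYYYWWY
YYYYYYWWY
YYYYYYYYY
GGGGYYWYY
GGGGYYWYY
GGGGYYGYY
GGGGYYYYY
After op 4 paint(2,8,G):
YYYYYYWWY
YYYYYYWWY
YYYYYYYYG
GGGGYYWYY
GGGGYYWYY
GGGGYYGYY
GGGGYYYYY

Answer: YYYYYYWWY
YYYYYYWWY
YYYYYYYYG
GGGGYYWYY
GGGGYYWYY
GGGGYYGYY
GGGGYYYYY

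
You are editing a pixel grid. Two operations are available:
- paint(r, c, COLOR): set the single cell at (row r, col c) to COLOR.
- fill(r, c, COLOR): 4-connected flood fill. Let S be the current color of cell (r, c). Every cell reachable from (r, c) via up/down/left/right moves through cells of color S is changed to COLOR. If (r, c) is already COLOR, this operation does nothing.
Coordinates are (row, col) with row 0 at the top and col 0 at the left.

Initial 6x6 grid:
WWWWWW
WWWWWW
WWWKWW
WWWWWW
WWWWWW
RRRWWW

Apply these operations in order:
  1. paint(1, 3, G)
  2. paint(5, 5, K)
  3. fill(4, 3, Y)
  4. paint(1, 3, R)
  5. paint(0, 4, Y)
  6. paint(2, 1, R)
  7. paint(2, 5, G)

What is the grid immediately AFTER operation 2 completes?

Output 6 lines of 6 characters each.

After op 1 paint(1,3,G):
WWWWWW
WWWGWW
WWWKWW
WWWWWW
WWWWWW
RRRWWW
After op 2 paint(5,5,K):
WWWWWW
WWWGWW
WWWKWW
WWWWWW
WWWWWW
RRRWWK

Answer: WWWWWW
WWWGWW
WWWKWW
WWWWWW
WWWWWW
RRRWWK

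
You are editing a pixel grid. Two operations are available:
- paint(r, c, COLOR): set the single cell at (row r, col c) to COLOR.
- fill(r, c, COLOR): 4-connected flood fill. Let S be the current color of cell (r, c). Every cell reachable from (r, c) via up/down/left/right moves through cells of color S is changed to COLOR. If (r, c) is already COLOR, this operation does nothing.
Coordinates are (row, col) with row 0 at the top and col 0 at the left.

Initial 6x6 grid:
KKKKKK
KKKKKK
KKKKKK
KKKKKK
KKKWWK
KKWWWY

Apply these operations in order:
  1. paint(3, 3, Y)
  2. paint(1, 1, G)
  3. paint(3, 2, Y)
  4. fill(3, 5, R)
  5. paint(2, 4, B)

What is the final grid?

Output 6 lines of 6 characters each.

After op 1 paint(3,3,Y):
KKKKKK
KKKKKK
KKKKKK
KKKYKK
KKKWWK
KKWWWY
After op 2 paint(1,1,G):
KKKKKK
KGKKKK
KKKKKK
KKKYKK
KKKWWK
KKWWWY
After op 3 paint(3,2,Y):
KKKKKK
KGKKKK
KKKKKK
KKYYKK
KKKWWK
KKWWWY
After op 4 fill(3,5,R) [27 cells changed]:
RRRRRR
RGRRRR
RRRRRR
RRYYRR
RRRWWR
RRWWWY
After op 5 paint(2,4,B):
RRRRRR
RGRRRR
RRRRBR
RRYYRR
RRRWWR
RRWWWY

Answer: RRRRRR
RGRRRR
RRRRBR
RRYYRR
RRRWWR
RRWWWY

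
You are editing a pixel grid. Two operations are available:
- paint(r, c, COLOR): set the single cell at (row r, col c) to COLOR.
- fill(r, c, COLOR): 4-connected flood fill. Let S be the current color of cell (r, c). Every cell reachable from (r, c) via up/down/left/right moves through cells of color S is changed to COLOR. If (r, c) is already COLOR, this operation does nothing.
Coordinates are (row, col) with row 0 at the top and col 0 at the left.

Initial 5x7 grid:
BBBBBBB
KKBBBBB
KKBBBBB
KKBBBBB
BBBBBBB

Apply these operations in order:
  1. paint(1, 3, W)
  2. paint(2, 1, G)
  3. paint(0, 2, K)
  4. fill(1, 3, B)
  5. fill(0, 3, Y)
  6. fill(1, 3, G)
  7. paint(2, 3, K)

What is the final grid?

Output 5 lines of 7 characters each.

Answer: BBKGGGG
KKGGGGG
KGGKGGG
KKGGGGG
GGGGGGG

Derivation:
After op 1 paint(1,3,W):
BBBBBBB
KKBWBBB
KKBBBBB
KKBBBBB
BBBBBBB
After op 2 paint(2,1,G):
BBBBBBB
KKBWBBB
KGBBBBB
KKBBBBB
BBBBBBB
After op 3 paint(0,2,K):
BBKBBBB
KKBWBBB
KGBBBBB
KKBBBBB
BBBBBBB
After op 4 fill(1,3,B) [1 cells changed]:
BBKBBBB
KKBBBBB
KGBBBBB
KKBBBBB
BBBBBBB
After op 5 fill(0,3,Y) [26 cells changed]:
BBKYYYY
KKYYYYY
KGYYYYY
KKYYYYY
YYYYYYY
After op 6 fill(1,3,G) [26 cells changed]:
BBKGGGG
KKGGGGG
KGGGGGG
KKGGGGG
GGGGGGG
After op 7 paint(2,3,K):
BBKGGGG
KKGGGGG
KGGKGGG
KKGGGGG
GGGGGGG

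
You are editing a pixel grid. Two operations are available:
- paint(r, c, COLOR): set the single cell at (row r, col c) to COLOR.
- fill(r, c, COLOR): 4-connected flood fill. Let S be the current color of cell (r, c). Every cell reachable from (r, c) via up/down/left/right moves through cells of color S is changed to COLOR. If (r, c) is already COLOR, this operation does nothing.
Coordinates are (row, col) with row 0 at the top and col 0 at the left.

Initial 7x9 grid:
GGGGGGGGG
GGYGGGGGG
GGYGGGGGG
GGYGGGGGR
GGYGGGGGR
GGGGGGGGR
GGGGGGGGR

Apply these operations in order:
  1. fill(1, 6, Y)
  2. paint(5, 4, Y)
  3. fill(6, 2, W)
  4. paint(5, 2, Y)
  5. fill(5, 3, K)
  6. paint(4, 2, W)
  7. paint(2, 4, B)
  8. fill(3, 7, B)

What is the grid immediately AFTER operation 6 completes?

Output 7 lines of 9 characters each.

Answer: KKKKKKKKK
KKKKKKKKK
KKKKKKKKK
KKKKKKKKR
KKWKKKKKR
KKYKKKKKR
KKKKKKKKR

Derivation:
After op 1 fill(1,6,Y) [55 cells changed]:
YYYYYYYYY
YYYYYYYYY
YYYYYYYYY
YYYYYYYYR
YYYYYYYYR
YYYYYYYYR
YYYYYYYYR
After op 2 paint(5,4,Y):
YYYYYYYYY
YYYYYYYYY
YYYYYYYYY
YYYYYYYYR
YYYYYYYYR
YYYYYYYYR
YYYYYYYYR
After op 3 fill(6,2,W) [59 cells changed]:
WWWWWWWWW
WWWWWWWWW
WWWWWWWWW
WWWWWWWWR
WWWWWWWWR
WWWWWWWWR
WWWWWWWWR
After op 4 paint(5,2,Y):
WWWWWWWWW
WWWWWWWWW
WWWWWWWWW
WWWWWWWWR
WWWWWWWWR
WWYWWWWWR
WWWWWWWWR
After op 5 fill(5,3,K) [58 cells changed]:
KKKKKKKKK
KKKKKKKKK
KKKKKKKKK
KKKKKKKKR
KKKKKKKKR
KKYKKKKKR
KKKKKKKKR
After op 6 paint(4,2,W):
KKKKKKKKK
KKKKKKKKK
KKKKKKKKK
KKKKKKKKR
KKWKKKKKR
KKYKKKKKR
KKKKKKKKR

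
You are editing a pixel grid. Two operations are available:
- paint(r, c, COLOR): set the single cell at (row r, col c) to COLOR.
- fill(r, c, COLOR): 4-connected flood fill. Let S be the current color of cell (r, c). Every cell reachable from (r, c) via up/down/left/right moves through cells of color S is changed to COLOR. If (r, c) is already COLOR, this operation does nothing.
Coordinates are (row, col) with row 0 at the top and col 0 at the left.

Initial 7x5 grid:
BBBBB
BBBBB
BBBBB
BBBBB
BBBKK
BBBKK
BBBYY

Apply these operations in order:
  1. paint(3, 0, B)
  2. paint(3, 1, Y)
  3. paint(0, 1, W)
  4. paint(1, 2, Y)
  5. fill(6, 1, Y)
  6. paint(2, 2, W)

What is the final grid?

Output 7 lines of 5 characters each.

After op 1 paint(3,0,B):
BBBBB
BBBBB
BBBBB
BBBBB
BBBKK
BBBKK
BBBYY
After op 2 paint(3,1,Y):
BBBBB
BBBBB
BBBBB
BYBBB
BBBKK
BBBKK
BBBYY
After op 3 paint(0,1,W):
BWBBB
BBBBB
BBBBB
BYBBB
BBBKK
BBBKK
BBBYY
After op 4 paint(1,2,Y):
BWBBB
BBYBB
BBBBB
BYBBB
BBBKK
BBBKK
BBBYY
After op 5 fill(6,1,Y) [26 cells changed]:
YWYYY
YYYYY
YYYYY
YYYYY
YYYKK
YYYKK
YYYYY
After op 6 paint(2,2,W):
YWYYY
YYYYY
YYWYY
YYYYY
YYYKK
YYYKK
YYYYY

Answer: YWYYY
YYYYY
YYWYY
YYYYY
YYYKK
YYYKK
YYYYY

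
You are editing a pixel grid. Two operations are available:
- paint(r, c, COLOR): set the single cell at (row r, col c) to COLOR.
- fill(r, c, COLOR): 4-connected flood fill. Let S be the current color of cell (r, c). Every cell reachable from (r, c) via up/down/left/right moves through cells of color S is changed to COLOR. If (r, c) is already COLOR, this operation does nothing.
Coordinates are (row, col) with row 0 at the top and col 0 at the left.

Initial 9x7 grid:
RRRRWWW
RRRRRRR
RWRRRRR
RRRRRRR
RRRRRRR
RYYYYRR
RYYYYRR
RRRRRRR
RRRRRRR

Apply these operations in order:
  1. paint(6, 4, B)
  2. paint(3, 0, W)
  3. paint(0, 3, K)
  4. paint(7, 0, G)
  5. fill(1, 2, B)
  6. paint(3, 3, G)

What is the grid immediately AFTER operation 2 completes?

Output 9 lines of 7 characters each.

Answer: RRRRWWW
RRRRRRR
RWRRRRR
WRRRRRR
RRRRRRR
RYYYYRR
RYYYBRR
RRRRRRR
RRRRRRR

Derivation:
After op 1 paint(6,4,B):
RRRRWWW
RRRRRRR
RWRRRRR
RRRRRRR
RRRRRRR
RYYYYRR
RYYYBRR
RRRRRRR
RRRRRRR
After op 2 paint(3,0,W):
RRRRWWW
RRRRRRR
RWRRRRR
WRRRRRR
RRRRRRR
RYYYYRR
RYYYBRR
RRRRRRR
RRRRRRR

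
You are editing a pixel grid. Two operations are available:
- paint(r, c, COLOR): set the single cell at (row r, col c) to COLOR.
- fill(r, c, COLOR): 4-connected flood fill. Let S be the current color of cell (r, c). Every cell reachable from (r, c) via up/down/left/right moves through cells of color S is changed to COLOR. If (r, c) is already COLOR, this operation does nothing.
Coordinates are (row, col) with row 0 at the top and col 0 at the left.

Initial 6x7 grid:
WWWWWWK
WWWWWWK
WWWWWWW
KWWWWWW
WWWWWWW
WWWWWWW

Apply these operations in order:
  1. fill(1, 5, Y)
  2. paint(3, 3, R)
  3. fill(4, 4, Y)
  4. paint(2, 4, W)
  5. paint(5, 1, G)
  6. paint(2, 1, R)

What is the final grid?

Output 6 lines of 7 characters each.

After op 1 fill(1,5,Y) [39 cells changed]:
YYYYYYK
YYYYYYK
YYYYYYY
KYYYYYY
YYYYYYY
YYYYYYY
After op 2 paint(3,3,R):
YYYYYYK
YYYYYYK
YYYYYYY
KYYRYYY
YYYYYYY
YYYYYYY
After op 3 fill(4,4,Y) [0 cells changed]:
YYYYYYK
YYYYYYK
YYYYYYY
KYYRYYY
YYYYYYY
YYYYYYY
After op 4 paint(2,4,W):
YYYYYYK
YYYYYYK
YYYYWYY
KYYRYYY
YYYYYYY
YYYYYYY
After op 5 paint(5,1,G):
YYYYYYK
YYYYYYK
YYYYWYY
KYYRYYY
YYYYYYY
YGYYYYY
After op 6 paint(2,1,R):
YYYYYYK
YYYYYYK
YRYYWYY
KYYRYYY
YYYYYYY
YGYYYYY

Answer: YYYYYYK
YYYYYYK
YRYYWYY
KYYRYYY
YYYYYYY
YGYYYYY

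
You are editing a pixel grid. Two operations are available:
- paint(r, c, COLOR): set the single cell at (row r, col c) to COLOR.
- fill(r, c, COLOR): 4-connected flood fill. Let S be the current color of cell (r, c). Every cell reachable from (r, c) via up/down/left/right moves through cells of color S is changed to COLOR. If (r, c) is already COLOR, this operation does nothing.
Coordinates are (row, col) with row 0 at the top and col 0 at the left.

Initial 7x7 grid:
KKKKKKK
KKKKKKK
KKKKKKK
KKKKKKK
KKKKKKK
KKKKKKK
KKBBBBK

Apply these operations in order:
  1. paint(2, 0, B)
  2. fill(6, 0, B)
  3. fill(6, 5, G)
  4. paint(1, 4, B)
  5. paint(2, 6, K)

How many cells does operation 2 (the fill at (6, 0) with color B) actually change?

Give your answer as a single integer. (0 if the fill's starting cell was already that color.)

Answer: 44

Derivation:
After op 1 paint(2,0,B):
KKKKKKK
KKKKKKK
BKKKKKK
KKKKKKK
KKKKKKK
KKKKKKK
KKBBBBK
After op 2 fill(6,0,B) [44 cells changed]:
BBBBBBB
BBBBBBB
BBBBBBB
BBBBBBB
BBBBBBB
BBBBBBB
BBBBBBB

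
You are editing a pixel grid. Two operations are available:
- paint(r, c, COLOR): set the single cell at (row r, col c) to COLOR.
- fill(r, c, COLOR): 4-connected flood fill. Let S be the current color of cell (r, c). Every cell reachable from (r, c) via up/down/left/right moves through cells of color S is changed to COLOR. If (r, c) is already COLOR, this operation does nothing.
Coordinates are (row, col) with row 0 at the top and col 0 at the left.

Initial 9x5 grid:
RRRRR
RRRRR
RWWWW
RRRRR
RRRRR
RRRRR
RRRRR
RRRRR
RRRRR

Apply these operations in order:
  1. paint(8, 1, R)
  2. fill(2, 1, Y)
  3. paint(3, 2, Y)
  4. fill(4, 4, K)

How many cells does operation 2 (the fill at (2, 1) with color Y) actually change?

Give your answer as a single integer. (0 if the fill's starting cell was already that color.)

After op 1 paint(8,1,R):
RRRRR
RRRRR
RWWWW
RRRRR
RRRRR
RRRRR
RRRRR
RRRRR
RRRRR
After op 2 fill(2,1,Y) [4 cells changed]:
RRRRR
RRRRR
RYYYY
RRRRR
RRRRR
RRRRR
RRRRR
RRRRR
RRRRR

Answer: 4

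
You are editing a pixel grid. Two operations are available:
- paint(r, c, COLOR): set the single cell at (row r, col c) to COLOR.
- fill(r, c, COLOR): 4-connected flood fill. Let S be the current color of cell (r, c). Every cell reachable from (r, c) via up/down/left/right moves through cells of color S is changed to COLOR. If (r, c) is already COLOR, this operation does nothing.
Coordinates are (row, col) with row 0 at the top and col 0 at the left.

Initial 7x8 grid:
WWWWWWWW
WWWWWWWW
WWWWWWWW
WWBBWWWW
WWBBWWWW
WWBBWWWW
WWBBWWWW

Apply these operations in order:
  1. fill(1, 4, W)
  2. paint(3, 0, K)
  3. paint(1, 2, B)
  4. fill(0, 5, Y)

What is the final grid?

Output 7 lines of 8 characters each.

After op 1 fill(1,4,W) [0 cells changed]:
WWWWWWWW
WWWWWWWW
WWWWWWWW
WWBBWWWW
WWBBWWWW
WWBBWWWW
WWBBWWWW
After op 2 paint(3,0,K):
WWWWWWWW
WWWWWWWW
WWWWWWWW
KWBBWWWW
WWBBWWWW
WWBBWWWW
WWBBWWWW
After op 3 paint(1,2,B):
WWWWWWWW
WWBWWWWW
WWWWWWWW
KWBBWWWW
WWBBWWWW
WWBBWWWW
WWBBWWWW
After op 4 fill(0,5,Y) [46 cells changed]:
YYYYYYYY
YYBYYYYY
YYYYYYYY
KYBBYYYY
YYBBYYYY
YYBBYYYY
YYBBYYYY

Answer: YYYYYYYY
YYBYYYYY
YYYYYYYY
KYBBYYYY
YYBBYYYY
YYBBYYYY
YYBBYYYY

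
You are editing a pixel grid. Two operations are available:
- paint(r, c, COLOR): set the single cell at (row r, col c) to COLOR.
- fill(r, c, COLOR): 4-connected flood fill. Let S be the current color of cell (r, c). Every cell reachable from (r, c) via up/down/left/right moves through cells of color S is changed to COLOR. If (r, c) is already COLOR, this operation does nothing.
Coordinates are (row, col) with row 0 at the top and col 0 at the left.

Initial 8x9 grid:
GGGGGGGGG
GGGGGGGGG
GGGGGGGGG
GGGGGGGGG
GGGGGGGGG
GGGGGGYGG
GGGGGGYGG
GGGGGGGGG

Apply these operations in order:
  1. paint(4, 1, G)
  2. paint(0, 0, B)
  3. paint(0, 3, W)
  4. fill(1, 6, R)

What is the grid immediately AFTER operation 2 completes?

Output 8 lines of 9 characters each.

Answer: BGGGGGGGG
GGGGGGGGG
GGGGGGGGG
GGGGGGGGG
GGGGGGGGG
GGGGGGYGG
GGGGGGYGG
GGGGGGGGG

Derivation:
After op 1 paint(4,1,G):
GGGGGGGGG
GGGGGGGGG
GGGGGGGGG
GGGGGGGGG
GGGGGGGGG
GGGGGGYGG
GGGGGGYGG
GGGGGGGGG
After op 2 paint(0,0,B):
BGGGGGGGG
GGGGGGGGG
GGGGGGGGG
GGGGGGGGG
GGGGGGGGG
GGGGGGYGG
GGGGGGYGG
GGGGGGGGG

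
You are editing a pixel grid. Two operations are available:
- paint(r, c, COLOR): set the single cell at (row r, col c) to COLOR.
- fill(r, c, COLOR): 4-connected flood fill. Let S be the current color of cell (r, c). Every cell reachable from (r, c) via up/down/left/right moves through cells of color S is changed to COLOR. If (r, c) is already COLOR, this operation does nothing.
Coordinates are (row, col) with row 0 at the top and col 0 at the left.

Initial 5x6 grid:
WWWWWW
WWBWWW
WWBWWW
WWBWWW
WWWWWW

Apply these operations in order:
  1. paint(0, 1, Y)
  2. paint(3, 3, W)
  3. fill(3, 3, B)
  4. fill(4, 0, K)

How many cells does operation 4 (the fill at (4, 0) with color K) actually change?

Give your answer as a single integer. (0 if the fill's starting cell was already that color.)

Answer: 29

Derivation:
After op 1 paint(0,1,Y):
WYWWWW
WWBWWW
WWBWWW
WWBWWW
WWWWWW
After op 2 paint(3,3,W):
WYWWWW
WWBWWW
WWBWWW
WWBWWW
WWWWWW
After op 3 fill(3,3,B) [26 cells changed]:
BYBBBB
BBBBBB
BBBBBB
BBBBBB
BBBBBB
After op 4 fill(4,0,K) [29 cells changed]:
KYKKKK
KKKKKK
KKKKKK
KKKKKK
KKKKKK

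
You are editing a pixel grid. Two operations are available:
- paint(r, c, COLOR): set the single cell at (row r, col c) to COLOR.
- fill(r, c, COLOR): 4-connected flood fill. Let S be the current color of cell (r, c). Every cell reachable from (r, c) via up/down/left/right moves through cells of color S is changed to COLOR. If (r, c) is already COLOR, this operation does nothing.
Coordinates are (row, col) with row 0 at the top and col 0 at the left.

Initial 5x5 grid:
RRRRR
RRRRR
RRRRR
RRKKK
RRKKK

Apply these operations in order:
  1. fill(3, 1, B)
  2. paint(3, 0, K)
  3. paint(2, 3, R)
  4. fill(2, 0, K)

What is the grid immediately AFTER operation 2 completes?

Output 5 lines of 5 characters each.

After op 1 fill(3,1,B) [19 cells changed]:
BBBBB
BBBBB
BBBBB
BBKKK
BBKKK
After op 2 paint(3,0,K):
BBBBB
BBBBB
BBBBB
KBKKK
BBKKK

Answer: BBBBB
BBBBB
BBBBB
KBKKK
BBKKK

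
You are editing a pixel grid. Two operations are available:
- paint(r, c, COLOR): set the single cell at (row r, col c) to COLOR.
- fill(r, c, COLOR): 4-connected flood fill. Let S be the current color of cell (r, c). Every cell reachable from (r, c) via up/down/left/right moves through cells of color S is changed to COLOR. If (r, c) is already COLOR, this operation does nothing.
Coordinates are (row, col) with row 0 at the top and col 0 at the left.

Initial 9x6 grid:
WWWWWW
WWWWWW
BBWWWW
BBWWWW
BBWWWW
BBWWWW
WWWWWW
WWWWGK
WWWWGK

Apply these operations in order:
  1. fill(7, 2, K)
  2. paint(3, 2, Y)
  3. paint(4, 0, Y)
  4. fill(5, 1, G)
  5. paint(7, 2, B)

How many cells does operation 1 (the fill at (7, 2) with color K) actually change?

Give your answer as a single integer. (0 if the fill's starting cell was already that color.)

After op 1 fill(7,2,K) [42 cells changed]:
KKKKKK
KKKKKK
BBKKKK
BBKKKK
BBKKKK
BBKKKK
KKKKKK
KKKKGK
KKKKGK

Answer: 42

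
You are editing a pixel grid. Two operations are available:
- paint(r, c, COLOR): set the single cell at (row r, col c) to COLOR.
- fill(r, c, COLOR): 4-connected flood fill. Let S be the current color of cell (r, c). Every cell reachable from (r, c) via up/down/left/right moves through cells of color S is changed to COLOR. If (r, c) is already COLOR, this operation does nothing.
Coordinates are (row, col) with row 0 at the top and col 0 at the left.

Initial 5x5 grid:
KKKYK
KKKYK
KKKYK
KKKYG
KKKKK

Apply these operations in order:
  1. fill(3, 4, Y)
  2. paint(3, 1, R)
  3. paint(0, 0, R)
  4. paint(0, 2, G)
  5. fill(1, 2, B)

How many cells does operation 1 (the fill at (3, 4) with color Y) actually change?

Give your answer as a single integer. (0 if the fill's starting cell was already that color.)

Answer: 1

Derivation:
After op 1 fill(3,4,Y) [1 cells changed]:
KKKYK
KKKYK
KKKYK
KKKYY
KKKKK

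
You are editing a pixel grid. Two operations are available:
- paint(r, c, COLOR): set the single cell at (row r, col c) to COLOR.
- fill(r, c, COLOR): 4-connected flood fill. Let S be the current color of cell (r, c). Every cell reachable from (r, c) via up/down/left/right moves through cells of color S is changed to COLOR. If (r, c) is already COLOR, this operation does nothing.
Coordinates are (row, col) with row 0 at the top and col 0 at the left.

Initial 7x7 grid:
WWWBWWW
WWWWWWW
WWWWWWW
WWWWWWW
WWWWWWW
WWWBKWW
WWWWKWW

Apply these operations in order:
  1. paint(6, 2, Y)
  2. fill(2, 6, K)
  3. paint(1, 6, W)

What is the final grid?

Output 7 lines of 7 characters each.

Answer: KKKBKKK
KKKKKKW
KKKKKKK
KKKKKKK
KKKKKKK
KKKBKKK
KKYWKKK

Derivation:
After op 1 paint(6,2,Y):
WWWBWWW
WWWWWWW
WWWWWWW
WWWWWWW
WWWWWWW
WWWBKWW
WWYWKWW
After op 2 fill(2,6,K) [43 cells changed]:
KKKBKKK
KKKKKKK
KKKKKKK
KKKKKKK
KKKKKKK
KKKBKKK
KKYWKKK
After op 3 paint(1,6,W):
KKKBKKK
KKKKKKW
KKKKKKK
KKKKKKK
KKKKKKK
KKKBKKK
KKYWKKK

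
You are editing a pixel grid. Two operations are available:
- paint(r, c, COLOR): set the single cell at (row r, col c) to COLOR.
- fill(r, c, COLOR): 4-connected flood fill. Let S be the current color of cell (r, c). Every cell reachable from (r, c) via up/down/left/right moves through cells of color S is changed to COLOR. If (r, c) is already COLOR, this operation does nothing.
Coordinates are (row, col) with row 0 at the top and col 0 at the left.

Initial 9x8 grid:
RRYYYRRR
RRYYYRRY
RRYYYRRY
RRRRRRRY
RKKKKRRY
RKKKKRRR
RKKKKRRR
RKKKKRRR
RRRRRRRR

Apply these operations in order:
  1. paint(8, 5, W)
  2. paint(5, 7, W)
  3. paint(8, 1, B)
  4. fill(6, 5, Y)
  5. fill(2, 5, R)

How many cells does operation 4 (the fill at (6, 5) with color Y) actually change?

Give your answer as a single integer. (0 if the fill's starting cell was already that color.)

After op 1 paint(8,5,W):
RRYYYRRR
RRYYYRRY
RRYYYRRY
RRRRRRRY
RKKKKRRY
RKKKKRRR
RKKKKRRR
RKKKKRRR
RRRRRWRR
After op 2 paint(5,7,W):
RRYYYRRR
RRYYYRRY
RRYYYRRY
RRRRRRRY
RKKKKRRY
RKKKKRRW
RKKKKRRR
RKKKKRRR
RRRRRWRR
After op 3 paint(8,1,B):
RRYYYRRR
RRYYYRRY
RRYYYRRY
RRRRRRRY
RKKKKRRY
RKKKKRRW
RKKKKRRR
RKKKKRRR
RBRRRWRR
After op 4 fill(6,5,Y) [37 cells changed]:
YYYYYYYY
YYYYYYYY
YYYYYYYY
YYYYYYYY
YKKKKYYY
YKKKKYYW
YKKKKYYY
YKKKKYYY
YBRRRWYY

Answer: 37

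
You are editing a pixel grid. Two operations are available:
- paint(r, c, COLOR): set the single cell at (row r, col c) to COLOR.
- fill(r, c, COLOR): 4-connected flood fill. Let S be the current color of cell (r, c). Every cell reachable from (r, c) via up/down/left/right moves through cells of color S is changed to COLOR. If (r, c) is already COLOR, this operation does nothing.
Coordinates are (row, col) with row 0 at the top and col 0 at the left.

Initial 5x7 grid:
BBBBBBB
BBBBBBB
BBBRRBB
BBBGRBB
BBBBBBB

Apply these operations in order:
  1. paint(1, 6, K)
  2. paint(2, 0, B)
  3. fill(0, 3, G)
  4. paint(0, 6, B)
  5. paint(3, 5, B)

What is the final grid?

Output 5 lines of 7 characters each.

Answer: GGGGGGB
GGGGGGK
GGGRRGG
GGGGRBG
GGGGGGG

Derivation:
After op 1 paint(1,6,K):
BBBBBBB
BBBBBBK
BBBRRBB
BBBGRBB
BBBBBBB
After op 2 paint(2,0,B):
BBBBBBB
BBBBBBK
BBBRRBB
BBBGRBB
BBBBBBB
After op 3 fill(0,3,G) [30 cells changed]:
GGGGGGG
GGGGGGK
GGGRRGG
GGGGRGG
GGGGGGG
After op 4 paint(0,6,B):
GGGGGGB
GGGGGGK
GGGRRGG
GGGGRGG
GGGGGGG
After op 5 paint(3,5,B):
GGGGGGB
GGGGGGK
GGGRRGG
GGGGRBG
GGGGGGG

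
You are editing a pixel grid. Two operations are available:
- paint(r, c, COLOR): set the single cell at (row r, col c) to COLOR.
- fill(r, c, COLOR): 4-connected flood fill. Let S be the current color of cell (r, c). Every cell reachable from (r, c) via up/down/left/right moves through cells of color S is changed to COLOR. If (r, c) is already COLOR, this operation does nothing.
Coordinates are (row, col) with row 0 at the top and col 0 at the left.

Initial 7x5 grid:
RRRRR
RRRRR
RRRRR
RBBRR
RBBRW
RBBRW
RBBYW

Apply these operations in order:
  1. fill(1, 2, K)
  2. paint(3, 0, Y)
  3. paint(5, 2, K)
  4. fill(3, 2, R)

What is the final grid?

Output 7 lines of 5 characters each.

After op 1 fill(1,2,K) [23 cells changed]:
KKKKK
KKKKK
KKKKK
KBBKK
KBBKW
KBBKW
KBBYW
After op 2 paint(3,0,Y):
KKKKK
KKKKK
KKKKK
YBBKK
KBBKW
KBBKW
KBBYW
After op 3 paint(5,2,K):
KKKKK
KKKKK
KKKKK
YBBKK
KBBKW
KBKKW
KBBYW
After op 4 fill(3,2,R) [7 cells changed]:
KKKKK
KKKKK
KKKKK
YRRKK
KRRKW
KRKKW
KRRYW

Answer: KKKKK
KKKKK
KKKKK
YRRKK
KRRKW
KRKKW
KRRYW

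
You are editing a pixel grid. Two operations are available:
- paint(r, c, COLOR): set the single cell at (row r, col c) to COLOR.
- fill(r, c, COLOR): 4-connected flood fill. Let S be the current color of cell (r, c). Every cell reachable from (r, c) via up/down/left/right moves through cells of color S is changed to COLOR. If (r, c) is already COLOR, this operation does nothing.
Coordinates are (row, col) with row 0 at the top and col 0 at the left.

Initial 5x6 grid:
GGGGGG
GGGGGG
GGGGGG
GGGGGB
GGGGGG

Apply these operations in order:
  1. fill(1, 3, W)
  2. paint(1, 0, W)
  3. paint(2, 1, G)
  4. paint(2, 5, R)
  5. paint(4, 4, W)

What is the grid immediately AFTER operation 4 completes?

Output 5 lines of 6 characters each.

After op 1 fill(1,3,W) [29 cells changed]:
WWWWWW
WWWWWW
WWWWWW
WWWWWB
WWWWWW
After op 2 paint(1,0,W):
WWWWWW
WWWWWW
WWWWWW
WWWWWB
WWWWWW
After op 3 paint(2,1,G):
WWWWWW
WWWWWW
WGWWWW
WWWWWB
WWWWWW
After op 4 paint(2,5,R):
WWWWWW
WWWWWW
WGWWWR
WWWWWB
WWWWWW

Answer: WWWWWW
WWWWWW
WGWWWR
WWWWWB
WWWWWW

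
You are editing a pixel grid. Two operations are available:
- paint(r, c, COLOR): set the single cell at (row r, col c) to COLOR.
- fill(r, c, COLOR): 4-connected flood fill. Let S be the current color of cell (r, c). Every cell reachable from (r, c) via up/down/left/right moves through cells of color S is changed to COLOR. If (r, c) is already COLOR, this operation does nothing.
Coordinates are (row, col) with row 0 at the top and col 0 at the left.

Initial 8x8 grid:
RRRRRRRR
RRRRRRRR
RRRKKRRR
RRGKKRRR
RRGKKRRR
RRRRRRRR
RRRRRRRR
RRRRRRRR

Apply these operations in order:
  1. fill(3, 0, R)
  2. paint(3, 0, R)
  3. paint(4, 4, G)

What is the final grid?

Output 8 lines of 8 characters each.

Answer: RRRRRRRR
RRRRRRRR
RRRKKRRR
RRGKKRRR
RRGKGRRR
RRRRRRRR
RRRRRRRR
RRRRRRRR

Derivation:
After op 1 fill(3,0,R) [0 cells changed]:
RRRRRRRR
RRRRRRRR
RRRKKRRR
RRGKKRRR
RRGKKRRR
RRRRRRRR
RRRRRRRR
RRRRRRRR
After op 2 paint(3,0,R):
RRRRRRRR
RRRRRRRR
RRRKKRRR
RRGKKRRR
RRGKKRRR
RRRRRRRR
RRRRRRRR
RRRRRRRR
After op 3 paint(4,4,G):
RRRRRRRR
RRRRRRRR
RRRKKRRR
RRGKKRRR
RRGKGRRR
RRRRRRRR
RRRRRRRR
RRRRRRRR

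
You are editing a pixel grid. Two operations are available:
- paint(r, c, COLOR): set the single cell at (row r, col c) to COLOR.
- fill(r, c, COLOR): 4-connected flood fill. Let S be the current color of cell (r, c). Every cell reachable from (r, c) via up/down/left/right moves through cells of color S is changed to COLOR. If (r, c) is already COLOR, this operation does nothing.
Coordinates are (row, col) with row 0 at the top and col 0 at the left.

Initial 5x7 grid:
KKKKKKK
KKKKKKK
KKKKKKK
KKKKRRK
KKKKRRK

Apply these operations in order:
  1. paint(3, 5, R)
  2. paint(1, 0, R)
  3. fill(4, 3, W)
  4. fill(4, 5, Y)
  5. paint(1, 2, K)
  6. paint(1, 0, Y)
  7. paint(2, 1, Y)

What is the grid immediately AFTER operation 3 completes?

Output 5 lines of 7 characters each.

Answer: WWWWWWW
RWWWWWW
WWWWWWW
WWWWRRW
WWWWRRW

Derivation:
After op 1 paint(3,5,R):
KKKKKKK
KKKKKKK
KKKKKKK
KKKKRRK
KKKKRRK
After op 2 paint(1,0,R):
KKKKKKK
RKKKKKK
KKKKKKK
KKKKRRK
KKKKRRK
After op 3 fill(4,3,W) [30 cells changed]:
WWWWWWW
RWWWWWW
WWWWWWW
WWWWRRW
WWWWRRW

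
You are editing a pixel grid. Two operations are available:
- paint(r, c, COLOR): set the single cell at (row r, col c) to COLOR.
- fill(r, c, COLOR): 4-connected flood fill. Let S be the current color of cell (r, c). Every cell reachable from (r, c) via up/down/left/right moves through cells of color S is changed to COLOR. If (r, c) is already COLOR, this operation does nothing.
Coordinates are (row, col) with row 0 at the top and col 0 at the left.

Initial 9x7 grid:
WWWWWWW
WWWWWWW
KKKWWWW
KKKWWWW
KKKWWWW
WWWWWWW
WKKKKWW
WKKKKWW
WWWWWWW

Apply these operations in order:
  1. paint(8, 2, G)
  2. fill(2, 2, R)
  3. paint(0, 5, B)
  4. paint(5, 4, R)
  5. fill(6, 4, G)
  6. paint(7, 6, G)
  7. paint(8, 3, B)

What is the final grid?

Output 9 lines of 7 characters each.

After op 1 paint(8,2,G):
WWWWWWW
WWWWWWW
KKKWWWW
KKKWWWW
KKKWWWW
WWWWWWW
WKKKKWW
WKKKKWW
WWGWWWW
After op 2 fill(2,2,R) [9 cells changed]:
WWWWWWW
WWWWWWW
RRRWWWW
RRRWWWW
RRRWWWW
WWWWWWW
WKKKKWW
WKKKKWW
WWGWWWW
After op 3 paint(0,5,B):
WWWWWBW
WWWWWWW
RRRWWWW
RRRWWWW
RRRWWWW
WWWWWWW
WKKKKWW
WKKKKWW
WWGWWWW
After op 4 paint(5,4,R):
WWWWWBW
WWWWWWW
RRRWWWW
RRRWWWW
RRRWWWW
WWWWRWW
WKKKKWW
WKKKKWW
WWGWWWW
After op 5 fill(6,4,G) [8 cells changed]:
WWWWWBW
WWWWWWW
RRRWWWW
RRRWWWW
RRRWWWW
WWWWRWW
WGGGGWW
WGGGGWW
WWGWWWW
After op 6 paint(7,6,G):
WWWWWBW
WWWWWWW
RRRWWWW
RRRWWWW
RRRWWWW
WWWWRWW
WGGGGWW
WGGGGWG
WWGWWWW
After op 7 paint(8,3,B):
WWWWWBW
WWWWWWW
RRRWWWW
RRRWWWW
RRRWWWW
WWWWRWW
WGGGGWW
WGGGGWG
WWGBWWW

Answer: WWWWWBW
WWWWWWW
RRRWWWW
RRRWWWW
RRRWWWW
WWWWRWW
WGGGGWW
WGGGGWG
WWGBWWW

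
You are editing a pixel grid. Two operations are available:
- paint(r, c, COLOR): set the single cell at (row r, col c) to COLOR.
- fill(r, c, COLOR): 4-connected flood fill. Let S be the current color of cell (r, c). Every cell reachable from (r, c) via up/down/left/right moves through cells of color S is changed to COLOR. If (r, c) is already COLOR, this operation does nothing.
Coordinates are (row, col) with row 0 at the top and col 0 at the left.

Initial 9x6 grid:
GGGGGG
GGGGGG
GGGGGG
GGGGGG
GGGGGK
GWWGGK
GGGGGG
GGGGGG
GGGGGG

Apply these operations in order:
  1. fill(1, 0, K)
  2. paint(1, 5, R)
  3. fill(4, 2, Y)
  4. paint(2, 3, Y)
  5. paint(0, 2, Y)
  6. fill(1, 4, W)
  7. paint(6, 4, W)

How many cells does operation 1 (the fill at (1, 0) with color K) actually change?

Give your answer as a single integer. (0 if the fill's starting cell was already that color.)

After op 1 fill(1,0,K) [50 cells changed]:
KKKKKK
KKKKKK
KKKKKK
KKKKKK
KKKKKK
KWWKKK
KKKKKK
KKKKKK
KKKKKK

Answer: 50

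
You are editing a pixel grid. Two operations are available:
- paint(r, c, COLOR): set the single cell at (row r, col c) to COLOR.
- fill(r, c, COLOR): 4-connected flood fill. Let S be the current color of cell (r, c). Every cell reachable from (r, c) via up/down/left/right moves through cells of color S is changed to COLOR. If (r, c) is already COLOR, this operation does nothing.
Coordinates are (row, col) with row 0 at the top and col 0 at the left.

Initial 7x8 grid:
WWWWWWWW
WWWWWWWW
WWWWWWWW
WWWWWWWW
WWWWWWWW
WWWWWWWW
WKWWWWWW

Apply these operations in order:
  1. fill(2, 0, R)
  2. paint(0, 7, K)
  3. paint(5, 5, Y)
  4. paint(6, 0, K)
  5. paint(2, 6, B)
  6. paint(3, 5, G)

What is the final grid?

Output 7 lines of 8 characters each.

Answer: RRRRRRRK
RRRRRRRR
RRRRRRBR
RRRRRGRR
RRRRRRRR
RRRRRYRR
KKRRRRRR

Derivation:
After op 1 fill(2,0,R) [55 cells changed]:
RRRRRRRR
RRRRRRRR
RRRRRRRR
RRRRRRRR
RRRRRRRR
RRRRRRRR
RKRRRRRR
After op 2 paint(0,7,K):
RRRRRRRK
RRRRRRRR
RRRRRRRR
RRRRRRRR
RRRRRRRR
RRRRRRRR
RKRRRRRR
After op 3 paint(5,5,Y):
RRRRRRRK
RRRRRRRR
RRRRRRRR
RRRRRRRR
RRRRRRRR
RRRRRYRR
RKRRRRRR
After op 4 paint(6,0,K):
RRRRRRRK
RRRRRRRR
RRRRRRRR
RRRRRRRR
RRRRRRRR
RRRRRYRR
KKRRRRRR
After op 5 paint(2,6,B):
RRRRRRRK
RRRRRRRR
RRRRRRBR
RRRRRRRR
RRRRRRRR
RRRRRYRR
KKRRRRRR
After op 6 paint(3,5,G):
RRRRRRRK
RRRRRRRR
RRRRRRBR
RRRRRGRR
RRRRRRRR
RRRRRYRR
KKRRRRRR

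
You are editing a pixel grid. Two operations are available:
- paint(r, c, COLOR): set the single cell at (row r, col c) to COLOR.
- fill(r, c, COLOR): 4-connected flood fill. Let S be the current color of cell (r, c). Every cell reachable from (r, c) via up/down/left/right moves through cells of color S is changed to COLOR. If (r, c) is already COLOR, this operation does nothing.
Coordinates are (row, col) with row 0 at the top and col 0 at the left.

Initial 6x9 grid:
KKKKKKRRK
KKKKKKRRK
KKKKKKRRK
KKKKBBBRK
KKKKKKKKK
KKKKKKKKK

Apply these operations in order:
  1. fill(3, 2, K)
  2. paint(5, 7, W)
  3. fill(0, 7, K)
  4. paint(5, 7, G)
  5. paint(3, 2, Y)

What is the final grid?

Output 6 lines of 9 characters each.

After op 1 fill(3,2,K) [0 cells changed]:
KKKKKKRRK
KKKKKKRRK
KKKKKKRRK
KKKKBBBRK
KKKKKKKKK
KKKKKKKKK
After op 2 paint(5,7,W):
KKKKKKRRK
KKKKKKRRK
KKKKKKRRK
KKKKBBBRK
KKKKKKKKK
KKKKKKKWK
After op 3 fill(0,7,K) [7 cells changed]:
KKKKKKKKK
KKKKKKKKK
KKKKKKKKK
KKKKBBBKK
KKKKKKKKK
KKKKKKKWK
After op 4 paint(5,7,G):
KKKKKKKKK
KKKKKKKKK
KKKKKKKKK
KKKKBBBKK
KKKKKKKKK
KKKKKKKGK
After op 5 paint(3,2,Y):
KKKKKKKKK
KKKKKKKKK
KKKKKKKKK
KKYKBBBKK
KKKKKKKKK
KKKKKKKGK

Answer: KKKKKKKKK
KKKKKKKKK
KKKKKKKKK
KKYKBBBKK
KKKKKKKKK
KKKKKKKGK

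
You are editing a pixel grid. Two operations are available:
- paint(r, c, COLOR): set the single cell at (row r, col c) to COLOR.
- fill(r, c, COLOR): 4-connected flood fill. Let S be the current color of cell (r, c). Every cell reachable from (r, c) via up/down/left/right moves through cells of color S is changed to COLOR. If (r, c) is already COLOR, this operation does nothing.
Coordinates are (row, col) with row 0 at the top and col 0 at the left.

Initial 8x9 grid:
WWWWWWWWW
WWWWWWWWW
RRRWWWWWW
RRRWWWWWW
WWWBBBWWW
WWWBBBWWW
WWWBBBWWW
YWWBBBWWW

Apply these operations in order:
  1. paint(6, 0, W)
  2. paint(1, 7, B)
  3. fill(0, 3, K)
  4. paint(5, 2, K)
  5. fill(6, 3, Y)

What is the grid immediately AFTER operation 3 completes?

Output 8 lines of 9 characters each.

After op 1 paint(6,0,W):
WWWWWWWWW
WWWWWWWWW
RRRWWWWWW
RRRWWWWWW
WWWBBBWWW
WWWBBBWWW
WWWBBBWWW
YWWBBBWWW
After op 2 paint(1,7,B):
WWWWWWWWW
WWWWWWWBW
RRRWWWWWW
RRRWWWWWW
WWWBBBWWW
WWWBBBWWW
WWWBBBWWW
YWWBBBWWW
After op 3 fill(0,3,K) [41 cells changed]:
KKKKKKKKK
KKKKKKKBK
RRRKKKKKK
RRRKKKKKK
WWWBBBKKK
WWWBBBKKK
WWWBBBKKK
YWWBBBKKK

Answer: KKKKKKKKK
KKKKKKKBK
RRRKKKKKK
RRRKKKKKK
WWWBBBKKK
WWWBBBKKK
WWWBBBKKK
YWWBBBKKK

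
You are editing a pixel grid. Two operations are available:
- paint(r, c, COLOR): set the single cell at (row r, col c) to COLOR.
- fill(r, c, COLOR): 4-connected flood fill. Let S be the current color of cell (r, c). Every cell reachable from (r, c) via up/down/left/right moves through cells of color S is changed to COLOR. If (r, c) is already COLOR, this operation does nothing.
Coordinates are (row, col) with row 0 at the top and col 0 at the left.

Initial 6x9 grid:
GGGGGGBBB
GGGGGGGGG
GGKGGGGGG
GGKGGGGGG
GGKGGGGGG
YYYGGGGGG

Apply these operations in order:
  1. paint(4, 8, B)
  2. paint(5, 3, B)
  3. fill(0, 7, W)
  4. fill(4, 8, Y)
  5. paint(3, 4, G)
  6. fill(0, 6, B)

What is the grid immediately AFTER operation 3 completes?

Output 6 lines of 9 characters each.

After op 1 paint(4,8,B):
GGGGGGBBB
GGGGGGGGG
GGKGGGGGG
GGKGGGGGG
GGKGGGGGB
YYYGGGGGG
After op 2 paint(5,3,B):
GGGGGGBBB
GGGGGGGGG
GGKGGGGGG
GGKGGGGGG
GGKGGGGGB
YYYBGGGGG
After op 3 fill(0,7,W) [3 cells changed]:
GGGGGGWWW
GGGGGGGGG
GGKGGGGGG
GGKGGGGGG
GGKGGGGGB
YYYBGGGGG

Answer: GGGGGGWWW
GGGGGGGGG
GGKGGGGGG
GGKGGGGGG
GGKGGGGGB
YYYBGGGGG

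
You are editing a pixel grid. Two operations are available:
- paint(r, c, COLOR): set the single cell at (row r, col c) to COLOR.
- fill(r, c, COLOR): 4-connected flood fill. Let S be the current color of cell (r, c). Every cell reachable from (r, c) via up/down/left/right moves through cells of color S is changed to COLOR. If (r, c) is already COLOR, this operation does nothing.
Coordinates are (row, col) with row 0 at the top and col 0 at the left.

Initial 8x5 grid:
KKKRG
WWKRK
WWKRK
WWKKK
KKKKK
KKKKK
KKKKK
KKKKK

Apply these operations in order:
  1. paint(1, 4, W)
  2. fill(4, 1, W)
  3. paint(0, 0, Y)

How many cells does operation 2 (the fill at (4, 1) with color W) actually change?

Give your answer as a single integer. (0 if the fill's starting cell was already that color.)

Answer: 29

Derivation:
After op 1 paint(1,4,W):
KKKRG
WWKRW
WWKRK
WWKKK
KKKKK
KKKKK
KKKKK
KKKKK
After op 2 fill(4,1,W) [29 cells changed]:
WWWRG
WWWRW
WWWRW
WWWWW
WWWWW
WWWWW
WWWWW
WWWWW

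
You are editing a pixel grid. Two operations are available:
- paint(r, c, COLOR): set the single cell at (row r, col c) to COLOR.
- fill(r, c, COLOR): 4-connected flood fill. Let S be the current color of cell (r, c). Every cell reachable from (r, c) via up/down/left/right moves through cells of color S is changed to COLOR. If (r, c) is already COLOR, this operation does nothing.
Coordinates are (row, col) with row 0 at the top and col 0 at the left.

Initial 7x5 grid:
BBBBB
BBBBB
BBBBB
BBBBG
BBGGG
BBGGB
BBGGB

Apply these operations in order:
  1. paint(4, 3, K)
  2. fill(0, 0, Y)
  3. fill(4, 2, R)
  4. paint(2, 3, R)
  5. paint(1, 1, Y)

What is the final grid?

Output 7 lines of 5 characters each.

Answer: YYYYY
YYYYY
YYYRY
YYYYG
YYRKG
YYRRB
YYRRB

Derivation:
After op 1 paint(4,3,K):
BBBBB
BBBBB
BBBBB
BBBBG
BBGKG
BBGGB
BBGGB
After op 2 fill(0,0,Y) [25 cells changed]:
YYYYY
YYYYY
YYYYY
YYYYG
YYGKG
YYGGB
YYGGB
After op 3 fill(4,2,R) [5 cells changed]:
YYYYY
YYYYY
YYYYY
YYYYG
YYRKG
YYRRB
YYRRB
After op 4 paint(2,3,R):
YYYYY
YYYYY
YYYRY
YYYYG
YYRKG
YYRRB
YYRRB
After op 5 paint(1,1,Y):
YYYYY
YYYYY
YYYRY
YYYYG
YYRKG
YYRRB
YYRRB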